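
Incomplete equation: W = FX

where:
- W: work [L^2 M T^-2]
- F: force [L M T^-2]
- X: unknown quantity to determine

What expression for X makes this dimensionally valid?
X = d (distance), dimensions [L]

W has dimensions [L^2 M T^-2]; the rest of the RHS (F) has dimensions [L M T^-2].
So X must have dimensions [L] — X = d (distance).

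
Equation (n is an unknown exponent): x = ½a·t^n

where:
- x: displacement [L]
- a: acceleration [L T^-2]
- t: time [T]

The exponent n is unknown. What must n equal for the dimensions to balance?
n = 2

x has dimensions [L]; t has dimensions [T].
The rest of the RHS has dimensions [L T^-2], so t^n must supply [T^2].
With n = 2: ½a·t^2 has dimensions [L], matching the LHS ✓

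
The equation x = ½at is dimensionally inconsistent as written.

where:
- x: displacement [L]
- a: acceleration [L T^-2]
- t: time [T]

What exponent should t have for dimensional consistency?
The exponent of t should be 2: x = ½at^2

The LHS x has dimensions [L]; t has dimensions [T].
As written, the RHS ½at (exponent 1 on t) has dimensions [L T^-1], which does not match.
With exponent 2, the RHS ½at^2 has dimensions [L], matching the LHS.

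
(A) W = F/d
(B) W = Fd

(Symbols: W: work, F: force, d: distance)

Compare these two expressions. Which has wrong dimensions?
(A)

(A) W = F/d: LHS [L^2 M T^-2], RHS [M T^-2] ✗
(B) W = Fd: LHS [L^2 M T^-2], RHS [L^2 M T^-2] ✓

Expression (A) W = F/d is dimensionally incorrect.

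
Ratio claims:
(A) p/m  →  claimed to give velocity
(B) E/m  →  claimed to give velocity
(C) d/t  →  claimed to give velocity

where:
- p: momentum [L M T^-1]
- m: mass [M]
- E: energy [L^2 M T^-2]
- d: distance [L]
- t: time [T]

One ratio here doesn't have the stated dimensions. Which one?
(B) E/m does not give velocity

(A) p/m: [L T^-1] = velocity [L T^-1] ✓
(B) E/m: [L^2 T^-2] ≠ velocity [L T^-1] ✗
(C) d/t: [L T^-1] = velocity [L T^-1] ✓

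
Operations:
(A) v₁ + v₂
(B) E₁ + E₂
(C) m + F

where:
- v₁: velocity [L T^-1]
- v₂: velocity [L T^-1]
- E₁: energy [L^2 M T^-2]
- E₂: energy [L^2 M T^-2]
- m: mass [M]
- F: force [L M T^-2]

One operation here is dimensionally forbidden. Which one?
(C) m + F

(A) v₁ + v₂: v₁ [L T^-1] and v₂ [L T^-1] — same dimensions ✓
(B) E₁ + E₂: E₁ [L^2 M T^-2] and E₂ [L^2 M T^-2] — same dimensions ✓
(C) m + F: m [M] and F [L M T^-2] — different dimensions cannot be added/subtracted ✗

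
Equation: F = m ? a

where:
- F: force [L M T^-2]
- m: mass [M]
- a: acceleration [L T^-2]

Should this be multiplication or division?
multiplication (×): F = m × a

F [L M T^-2]; m [M]; a [L T^-2].
m × a → [L M T^-2] ✓
m ÷ a → [L^-1 M T^2] ✗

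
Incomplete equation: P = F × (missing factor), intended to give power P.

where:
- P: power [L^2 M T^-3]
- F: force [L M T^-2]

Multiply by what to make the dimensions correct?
v (velocity), dimensions [L T^-1]

P has dimensions [L^2 M T^-3] and F has dimensions [L M T^-2].
The missing factor must have dimensions [L^2 M T^-3] / [L M T^-2] = [L T^-1], i.e. velocity (v).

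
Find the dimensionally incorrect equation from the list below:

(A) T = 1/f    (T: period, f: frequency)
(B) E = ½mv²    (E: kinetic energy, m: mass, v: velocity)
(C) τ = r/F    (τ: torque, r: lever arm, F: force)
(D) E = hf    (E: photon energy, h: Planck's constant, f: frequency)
(C) τ = r/F

The equation (C) τ = r/F is dimensionally incorrect.

LHS (τ): [L^2 M T^-2]
RHS (r/F): [M^-1 T^2] ✗

The dimensions do not match. The other three equations balance.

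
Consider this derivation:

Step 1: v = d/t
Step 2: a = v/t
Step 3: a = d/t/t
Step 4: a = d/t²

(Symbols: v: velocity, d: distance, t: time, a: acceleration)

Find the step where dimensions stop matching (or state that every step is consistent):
No step introduces an error — all steps are dimensionally consistent.

Step 1: v = d/t → LHS [L T^-1], RHS [L T^-1] ✓
Step 2: a = v/t → LHS [L T^-2], RHS [L T^-2] ✓
Step 3: a = d/t/t → LHS [L T^-2], RHS [L T^-2] ✓
Step 4: a = d/t² → LHS [L T^-2], RHS [L T^-2] ✓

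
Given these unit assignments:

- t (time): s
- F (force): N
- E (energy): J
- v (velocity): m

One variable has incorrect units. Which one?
v

The variable v (velocity) should have units m/s, not m.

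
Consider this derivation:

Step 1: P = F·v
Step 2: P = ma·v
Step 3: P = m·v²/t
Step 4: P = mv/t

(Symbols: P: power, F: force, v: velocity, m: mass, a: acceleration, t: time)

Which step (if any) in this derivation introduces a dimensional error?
Step 4

Step 1: P = F·v → LHS [L^2 M T^-3], RHS [L^2 M T^-3] ✓
Step 2: P = ma·v → LHS [L^2 M T^-3], RHS [L^2 M T^-3] ✓
Step 3: P = m·v²/t → LHS [L^2 M T^-3], RHS [L^2 M T^-3] ✓
Step 4: P = mv/t → LHS [L^2 M T^-3], RHS [L M T^-2] ✗

The first dimensional inconsistency appears in step 4: P = mv/t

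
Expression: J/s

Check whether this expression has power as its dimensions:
Yes

The expression J/s has dimensions [L^2 M T^-3], which is exactly power [L^2 M T^-3].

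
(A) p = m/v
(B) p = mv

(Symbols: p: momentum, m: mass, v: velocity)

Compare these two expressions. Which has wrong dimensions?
(A)

(A) p = m/v: LHS [L M T^-1], RHS [L^-1 M T] ✗
(B) p = mv: LHS [L M T^-1], RHS [L M T^-1] ✓

Expression (A) p = m/v is dimensionally incorrect.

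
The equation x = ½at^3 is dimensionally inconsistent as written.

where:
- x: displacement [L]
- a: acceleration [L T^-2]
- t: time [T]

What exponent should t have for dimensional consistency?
The exponent of t should be 2: x = ½at^2

The LHS x has dimensions [L]; t has dimensions [T].
As written, the RHS ½at^3 (exponent 3 on t) has dimensions [L T], which does not match.
With exponent 2, the RHS ½at^2 has dimensions [L], matching the LHS.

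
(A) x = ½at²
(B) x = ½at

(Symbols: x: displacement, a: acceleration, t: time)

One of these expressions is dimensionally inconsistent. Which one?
(B)

(A) x = ½at²: LHS [L], RHS [L] ✓
(B) x = ½at: LHS [L], RHS [L T^-1] ✗

Expression (B) x = ½at is dimensionally incorrect.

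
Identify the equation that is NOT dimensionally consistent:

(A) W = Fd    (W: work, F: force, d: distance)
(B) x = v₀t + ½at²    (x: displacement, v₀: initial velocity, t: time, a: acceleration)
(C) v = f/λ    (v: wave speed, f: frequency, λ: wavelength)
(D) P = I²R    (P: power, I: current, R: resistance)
(C) v = f/λ

The equation (C) v = f/λ is dimensionally incorrect.

LHS (v): [L T^-1]
RHS (f/λ): [L^-1 T^-1] ✗

The dimensions do not match. The other three equations balance.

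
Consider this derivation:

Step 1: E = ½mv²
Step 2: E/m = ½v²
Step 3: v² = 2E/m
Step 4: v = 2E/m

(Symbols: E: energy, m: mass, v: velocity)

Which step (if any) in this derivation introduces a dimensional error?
Step 4

Step 1: E = ½mv² → LHS [L^2 M T^-2], RHS [L^2 M T^-2] ✓
Step 2: E/m = ½v² → LHS [L^2 T^-2], RHS [L^2 T^-2] ✓
Step 3: v² = 2E/m → LHS [L^2 T^-2], RHS [L^2 T^-2] ✓
Step 4: v = 2E/m → LHS [L T^-1], RHS [L^2 T^-2] ✗

The first dimensional inconsistency appears in step 4: v = 2E/m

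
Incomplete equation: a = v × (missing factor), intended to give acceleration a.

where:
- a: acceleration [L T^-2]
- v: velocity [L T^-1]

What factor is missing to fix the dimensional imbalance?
1/t (inverse time), dimensions [T^-1]

a has dimensions [L T^-2] and v has dimensions [L T^-1].
The missing factor must have dimensions [L T^-2] / [L T^-1] = [T^-1], i.e. inverse time (1/t).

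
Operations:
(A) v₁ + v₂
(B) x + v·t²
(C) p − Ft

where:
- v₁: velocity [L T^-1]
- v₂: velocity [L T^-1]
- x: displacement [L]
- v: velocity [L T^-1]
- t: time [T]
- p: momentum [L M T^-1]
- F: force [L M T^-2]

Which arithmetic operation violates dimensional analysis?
(B) x + v·t²

(A) v₁ + v₂: v₁ [L T^-1] and v₂ [L T^-1] — same dimensions ✓
(B) x + v·t²: x [L] and v·t² [L T] — different dimensions cannot be added/subtracted ✗
(C) p − Ft: p [L M T^-1] and Ft [L M T^-1] — same dimensions ✓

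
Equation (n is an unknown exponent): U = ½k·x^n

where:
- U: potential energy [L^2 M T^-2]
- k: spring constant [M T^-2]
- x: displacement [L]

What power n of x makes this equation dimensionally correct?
n = 2

U has dimensions [L^2 M T^-2]; x has dimensions [L].
The rest of the RHS has dimensions [M T^-2], so x^n must supply [L^2].
With n = 2: ½k·x^2 has dimensions [L^2 M T^-2], matching the LHS ✓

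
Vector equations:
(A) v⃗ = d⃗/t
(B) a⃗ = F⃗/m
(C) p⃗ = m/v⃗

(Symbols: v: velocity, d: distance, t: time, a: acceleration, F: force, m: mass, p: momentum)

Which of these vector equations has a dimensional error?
(C) p⃗ = m/v⃗

(A) v⃗ = d⃗/t: LHS [L T^-1], RHS [L T^-1] ✓ — displacement (vector) divided by time (scalar)
(B) a⃗ = F⃗/m: LHS [L T^-2], RHS [L T^-2] ✓ — force (vector) divided by mass (scalar)
(C) p⃗ = m/v⃗: LHS [L M T^-1], RHS [L^-1 M T] ✗ — momentum is mass times velocity; should be mv⃗ (and division by a vector is undefined)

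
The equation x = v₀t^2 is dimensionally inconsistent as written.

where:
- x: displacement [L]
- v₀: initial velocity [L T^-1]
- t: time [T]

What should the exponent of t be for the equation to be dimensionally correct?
The exponent of t should be 1: x = v₀t

The LHS x has dimensions [L]; t has dimensions [T].
As written, the RHS v₀t^2 (exponent 2 on t) has dimensions [L T], which does not match.
With exponent 1, the RHS v₀t has dimensions [L], matching the LHS.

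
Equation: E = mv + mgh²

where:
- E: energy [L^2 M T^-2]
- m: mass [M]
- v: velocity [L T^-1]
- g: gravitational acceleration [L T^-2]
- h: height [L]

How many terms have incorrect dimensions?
2

LHS E: [L^2 M T^-2]
- mv: [L M T^-1] ✗
- mgh²: [L^3 M T^-2] ✗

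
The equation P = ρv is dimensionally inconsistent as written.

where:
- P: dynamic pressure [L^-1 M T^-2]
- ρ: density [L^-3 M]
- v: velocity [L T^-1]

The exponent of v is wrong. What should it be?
The exponent of v should be 2: P = ρv^2

The LHS P has dimensions [L^-1 M T^-2]; v has dimensions [L T^-1].
As written, the RHS ρv (exponent 1 on v) has dimensions [L^-2 M T^-1], which does not match.
With exponent 2, the RHS ρv^2 has dimensions [L^-1 M T^-2], matching the LHS.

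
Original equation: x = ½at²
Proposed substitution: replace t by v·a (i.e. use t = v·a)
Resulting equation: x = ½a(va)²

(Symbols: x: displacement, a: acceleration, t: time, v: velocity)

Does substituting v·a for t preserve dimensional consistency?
No

[t] = [T] and [v·a] = [L^2 T^-3]. These differ, so the substitution replaces a quantity by one of different dimensions and the result x = ½a(va)² has LHS [L] vs RHS [L^5 T^-8] — inconsistent.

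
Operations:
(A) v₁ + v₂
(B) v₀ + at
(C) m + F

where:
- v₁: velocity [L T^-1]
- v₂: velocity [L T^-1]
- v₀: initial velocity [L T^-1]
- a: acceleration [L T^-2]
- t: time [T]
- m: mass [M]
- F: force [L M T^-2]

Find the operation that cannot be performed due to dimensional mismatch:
(C) m + F

(A) v₁ + v₂: v₁ [L T^-1] and v₂ [L T^-1] — same dimensions ✓
(B) v₀ + at: v₀ [L T^-1] and at [L T^-1] — same dimensions ✓
(C) m + F: m [M] and F [L M T^-2] — different dimensions cannot be added/subtracted ✗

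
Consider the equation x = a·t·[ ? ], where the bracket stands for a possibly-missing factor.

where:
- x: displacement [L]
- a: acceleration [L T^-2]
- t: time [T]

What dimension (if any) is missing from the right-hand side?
[T] — time (e.g. t)

x has dimensions [L]; a·t has dimensions [L T^-1].
The bracketed factor must supply [L] / [L T^-1] = [T].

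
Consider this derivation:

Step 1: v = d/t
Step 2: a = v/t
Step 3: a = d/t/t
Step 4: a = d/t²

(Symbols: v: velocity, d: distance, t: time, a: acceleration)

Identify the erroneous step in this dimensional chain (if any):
No step introduces an error — all steps are dimensionally consistent.

Step 1: v = d/t → LHS [L T^-1], RHS [L T^-1] ✓
Step 2: a = v/t → LHS [L T^-2], RHS [L T^-2] ✓
Step 3: a = d/t/t → LHS [L T^-2], RHS [L T^-2] ✓
Step 4: a = d/t² → LHS [L T^-2], RHS [L T^-2] ✓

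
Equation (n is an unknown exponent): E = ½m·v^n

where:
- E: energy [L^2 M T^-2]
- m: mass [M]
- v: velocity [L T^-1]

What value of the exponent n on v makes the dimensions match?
n = 2

E has dimensions [L^2 M T^-2]; v has dimensions [L T^-1].
The rest of the RHS has dimensions [M], so v^n must supply [L^2 T^-2].
With n = 2: ½m·v^2 has dimensions [L^2 M T^-2], matching the LHS ✓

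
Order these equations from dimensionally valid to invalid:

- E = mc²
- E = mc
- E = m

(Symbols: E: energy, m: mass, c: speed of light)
Dimensionally correct: E = mc²
Dimensionally incorrect: E = mc, E = m
Ordered (correct first, then incorrect): E = mc², E = mc, E = m

- E = mc²: LHS [L^2 M T^-2], RHS [L^2 M T^-2] → correct ✓
- E = mc: LHS [L^2 M T^-2], RHS [L M T^-1] → incorrect ✗
- E = m: LHS [L^2 M T^-2], RHS [M] → incorrect ✗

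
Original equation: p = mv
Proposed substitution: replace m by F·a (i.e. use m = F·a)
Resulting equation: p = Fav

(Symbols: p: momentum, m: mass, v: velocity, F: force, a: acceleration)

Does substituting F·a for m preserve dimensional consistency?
No

[m] = [M] and [F·a] = [L^2 M T^-4]. These differ, so the substitution replaces a quantity by one of different dimensions and the result p = Fav has LHS [L M T^-1] vs RHS [L^3 M T^-5] — inconsistent.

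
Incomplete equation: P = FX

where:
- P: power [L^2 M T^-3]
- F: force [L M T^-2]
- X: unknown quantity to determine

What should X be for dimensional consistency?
X = v (velocity), dimensions [L T^-1]

P has dimensions [L^2 M T^-3]; the rest of the RHS (F) has dimensions [L M T^-2].
So X must have dimensions [L T^-1] — X = v (velocity).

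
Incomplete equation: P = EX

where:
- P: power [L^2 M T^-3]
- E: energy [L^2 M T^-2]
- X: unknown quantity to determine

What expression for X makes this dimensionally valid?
X = f (inverse time / frequency (1/t)), dimensions [T^-1]

P has dimensions [L^2 M T^-3]; the rest of the RHS (E) has dimensions [L^2 M T^-2].
So X must have dimensions [T^-1] — X = f (inverse time / frequency (1/t)).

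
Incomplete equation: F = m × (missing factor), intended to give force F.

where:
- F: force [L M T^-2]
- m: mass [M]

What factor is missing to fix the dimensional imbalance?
a (acceleration), dimensions [L T^-2]

F has dimensions [L M T^-2] and m has dimensions [M].
The missing factor must have dimensions [L M T^-2] / [M] = [L T^-2], i.e. acceleration (a).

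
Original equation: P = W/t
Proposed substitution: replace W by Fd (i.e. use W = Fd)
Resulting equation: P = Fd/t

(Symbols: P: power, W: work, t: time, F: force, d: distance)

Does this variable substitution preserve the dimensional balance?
Yes

[W] = [L^2 M T^-2] and [Fd] = [L^2 M T^-2]. These match, so the substitution replaces a quantity by one of the same dimensions and the result P = Fd/t has LHS [L^2 M T^-3] vs RHS [L^2 M T^-3] — still consistent.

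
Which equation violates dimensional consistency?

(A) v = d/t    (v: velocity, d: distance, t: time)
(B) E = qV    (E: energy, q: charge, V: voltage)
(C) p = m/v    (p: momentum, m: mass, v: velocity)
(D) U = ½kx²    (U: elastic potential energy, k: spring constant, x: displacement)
(C) p = m/v

The equation (C) p = m/v is dimensionally incorrect.

LHS (p): [L M T^-1]
RHS (m/v): [L^-1 M T] ✗

The dimensions do not match. The other three equations balance.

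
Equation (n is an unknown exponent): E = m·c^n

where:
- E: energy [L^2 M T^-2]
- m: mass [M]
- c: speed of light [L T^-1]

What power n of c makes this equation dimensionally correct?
n = 2

E has dimensions [L^2 M T^-2]; c has dimensions [L T^-1].
The rest of the RHS has dimensions [M], so c^n must supply [L^2 T^-2].
With n = 2: m·c^2 has dimensions [L^2 M T^-2], matching the LHS ✓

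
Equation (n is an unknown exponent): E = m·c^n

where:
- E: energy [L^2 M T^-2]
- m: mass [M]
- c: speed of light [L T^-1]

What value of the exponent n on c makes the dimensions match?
n = 2

E has dimensions [L^2 M T^-2]; c has dimensions [L T^-1].
The rest of the RHS has dimensions [M], so c^n must supply [L^2 T^-2].
With n = 2: m·c^2 has dimensions [L^2 M T^-2], matching the LHS ✓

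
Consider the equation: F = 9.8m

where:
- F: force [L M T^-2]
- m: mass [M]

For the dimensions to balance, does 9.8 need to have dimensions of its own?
Yes

F has dimensions [L M T^-2], while m alone has dimensions [M]. For the equation to balance, the factor 9.8 must carry dimensions [L T^-2] — it is a dimensional constant (a numerical value of a physical quantity with its units suppressed), not a pure number.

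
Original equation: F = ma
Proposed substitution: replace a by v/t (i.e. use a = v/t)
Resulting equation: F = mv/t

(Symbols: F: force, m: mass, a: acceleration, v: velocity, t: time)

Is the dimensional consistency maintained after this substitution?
Yes

[a] = [L T^-2] and [v/t] = [L T^-2]. These match, so the substitution replaces a quantity by one of the same dimensions and the result F = mv/t has LHS [L M T^-2] vs RHS [L M T^-2] — still consistent.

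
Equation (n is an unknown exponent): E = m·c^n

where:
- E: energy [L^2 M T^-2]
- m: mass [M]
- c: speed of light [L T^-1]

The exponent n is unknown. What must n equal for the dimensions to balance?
n = 2

E has dimensions [L^2 M T^-2]; c has dimensions [L T^-1].
The rest of the RHS has dimensions [M], so c^n must supply [L^2 T^-2].
With n = 2: m·c^2 has dimensions [L^2 M T^-2], matching the LHS ✓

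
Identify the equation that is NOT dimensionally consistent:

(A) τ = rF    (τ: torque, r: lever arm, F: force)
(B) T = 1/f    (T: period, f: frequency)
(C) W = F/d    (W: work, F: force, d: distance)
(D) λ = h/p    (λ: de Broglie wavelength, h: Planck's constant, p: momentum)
(C) W = F/d

The equation (C) W = F/d is dimensionally incorrect.

LHS (W): [L^2 M T^-2]
RHS (F/d): [M T^-2] ✗

The dimensions do not match. The other three equations balance.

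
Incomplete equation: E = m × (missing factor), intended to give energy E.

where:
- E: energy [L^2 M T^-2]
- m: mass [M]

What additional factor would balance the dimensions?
v² (velocity squared), dimensions [L^2 T^-2]

E has dimensions [L^2 M T^-2] and m has dimensions [M].
The missing factor must have dimensions [L^2 M T^-2] / [M] = [L^2 T^-2], i.e. velocity squared (v²).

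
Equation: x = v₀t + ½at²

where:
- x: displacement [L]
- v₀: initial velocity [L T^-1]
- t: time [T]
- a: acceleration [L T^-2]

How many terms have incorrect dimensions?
0

LHS x: [L]
- v₀t: [L] ✓
- ½at²: [L] ✓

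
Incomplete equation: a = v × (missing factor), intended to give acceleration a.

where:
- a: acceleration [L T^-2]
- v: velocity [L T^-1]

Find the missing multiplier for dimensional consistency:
1/t (inverse time), dimensions [T^-1]

a has dimensions [L T^-2] and v has dimensions [L T^-1].
The missing factor must have dimensions [L T^-2] / [L T^-1] = [T^-1], i.e. inverse time (1/t).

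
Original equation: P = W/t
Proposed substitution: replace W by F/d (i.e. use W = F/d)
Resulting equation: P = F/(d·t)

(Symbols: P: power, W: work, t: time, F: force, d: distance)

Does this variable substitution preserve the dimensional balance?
No

[W] = [L^2 M T^-2] and [F/d] = [M T^-2]. These differ, so the substitution replaces a quantity by one of different dimensions and the result P = F/(d·t) has LHS [L^2 M T^-3] vs RHS [M T^-3] — inconsistent.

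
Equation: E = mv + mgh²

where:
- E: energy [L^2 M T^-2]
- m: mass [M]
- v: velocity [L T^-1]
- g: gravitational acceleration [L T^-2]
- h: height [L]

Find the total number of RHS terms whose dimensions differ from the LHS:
2

LHS E: [L^2 M T^-2]
- mv: [L M T^-1] ✗
- mgh²: [L^3 M T^-2] ✗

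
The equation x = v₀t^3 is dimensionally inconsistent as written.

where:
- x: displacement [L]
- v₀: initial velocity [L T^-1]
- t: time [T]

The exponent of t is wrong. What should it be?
The exponent of t should be 1: x = v₀t

The LHS x has dimensions [L]; t has dimensions [T].
As written, the RHS v₀t^3 (exponent 3 on t) has dimensions [L T^2], which does not match.
With exponent 1, the RHS v₀t has dimensions [L], matching the LHS.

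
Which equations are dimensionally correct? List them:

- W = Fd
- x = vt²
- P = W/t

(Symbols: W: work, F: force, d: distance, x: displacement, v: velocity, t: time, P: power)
Dimensionally correct: W = Fd, P = W/t
Dimensionally incorrect: x = vt²
Ordered (correct first, then incorrect): W = Fd, P = W/t, x = vt²

- W = Fd: LHS [L^2 M T^-2], RHS [L^2 M T^-2] → correct ✓
- x = vt²: LHS [L], RHS [L T] → incorrect ✗
- P = W/t: LHS [L^2 M T^-3], RHS [L^2 M T^-3] → correct ✓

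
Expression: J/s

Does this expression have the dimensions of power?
Yes

The expression J/s has dimensions [L^2 M T^-3], which is exactly power [L^2 M T^-3].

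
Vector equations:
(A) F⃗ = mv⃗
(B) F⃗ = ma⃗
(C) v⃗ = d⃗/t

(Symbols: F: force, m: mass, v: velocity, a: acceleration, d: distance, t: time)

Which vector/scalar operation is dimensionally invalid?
(A) F⃗ = mv⃗

(A) F⃗ = mv⃗: LHS [L M T^-2], RHS [L M T^-1] ✗ — mass times velocity is momentum, not force; should be ma⃗
(B) F⃗ = ma⃗: LHS [L M T^-2], RHS [L M T^-2] ✓ — Force and acceleration are vectors, mass is a scalar
(C) v⃗ = d⃗/t: LHS [L T^-1], RHS [L T^-1] ✓ — displacement (vector) divided by time (scalar)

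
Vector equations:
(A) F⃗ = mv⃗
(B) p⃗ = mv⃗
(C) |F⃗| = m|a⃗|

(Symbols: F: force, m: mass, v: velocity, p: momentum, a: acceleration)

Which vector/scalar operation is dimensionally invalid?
(A) F⃗ = mv⃗

(A) F⃗ = mv⃗: LHS [L M T^-2], RHS [L M T^-1] ✗ — mass times velocity is momentum, not force; should be ma⃗
(B) p⃗ = mv⃗: LHS [L M T^-1], RHS [L M T^-1] ✓ — mass (scalar) times velocity (vector)
(C) |F⃗| = m|a⃗|: LHS [L M T^-2], RHS [L M T^-2] ✓ — magnitudes of vectors are scalars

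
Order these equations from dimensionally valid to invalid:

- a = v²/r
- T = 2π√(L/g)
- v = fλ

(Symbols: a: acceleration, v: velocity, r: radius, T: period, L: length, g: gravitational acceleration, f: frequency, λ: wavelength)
Dimensionally correct: a = v²/r, T = 2π√(L/g), v = fλ
Dimensionally incorrect: none
Ordered (correct first, then incorrect): a = v²/r, T = 2π√(L/g), v = fλ

- a = v²/r: LHS [L T^-2], RHS [L T^-2] → correct ✓
- T = 2π√(L/g): LHS [T], RHS [T] → correct ✓
- v = fλ: LHS [L T^-1], RHS [L T^-1] → correct ✓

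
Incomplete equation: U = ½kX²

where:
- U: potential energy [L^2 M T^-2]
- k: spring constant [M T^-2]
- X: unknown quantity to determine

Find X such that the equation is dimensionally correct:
X = x (displacement), dimensions [L]

U has dimensions [L^2 M T^-2]; the rest of the RHS (½k) has dimensions [M T^-2].
So X² must have dimensions [L^2], i.e. X has dimensions [L] — X = x (displacement).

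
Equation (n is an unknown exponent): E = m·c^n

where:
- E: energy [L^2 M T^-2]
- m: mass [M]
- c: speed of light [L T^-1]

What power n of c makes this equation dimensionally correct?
n = 2

E has dimensions [L^2 M T^-2]; c has dimensions [L T^-1].
The rest of the RHS has dimensions [M], so c^n must supply [L^2 T^-2].
With n = 2: m·c^2 has dimensions [L^2 M T^-2], matching the LHS ✓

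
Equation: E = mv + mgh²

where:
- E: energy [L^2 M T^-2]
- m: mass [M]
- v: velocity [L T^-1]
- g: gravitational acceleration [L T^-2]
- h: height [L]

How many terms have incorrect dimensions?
2

LHS E: [L^2 M T^-2]
- mv: [L M T^-1] ✗
- mgh²: [L^3 M T^-2] ✗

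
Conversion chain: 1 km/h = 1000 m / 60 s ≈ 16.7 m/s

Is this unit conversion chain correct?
The chain is incorrect (it contains an error).

Incorrect: 1 h = 3600 s, not 60 s (1 km/h ≈ 0.278 m/s)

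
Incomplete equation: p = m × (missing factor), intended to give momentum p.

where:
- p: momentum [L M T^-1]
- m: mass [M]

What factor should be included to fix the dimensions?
v (velocity), dimensions [L T^-1]

p has dimensions [L M T^-1] and m has dimensions [M].
The missing factor must have dimensions [L M T^-1] / [M] = [L T^-1], i.e. velocity (v).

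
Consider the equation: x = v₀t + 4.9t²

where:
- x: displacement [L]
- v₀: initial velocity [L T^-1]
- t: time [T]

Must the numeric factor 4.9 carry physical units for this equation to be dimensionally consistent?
Yes

x has dimensions [L], while t² alone has dimensions [T^2]. For the equation to balance, the factor 4.9 must carry dimensions [L T^-2] — it is a dimensional constant (a numerical value of a physical quantity with its units suppressed), not a pure number.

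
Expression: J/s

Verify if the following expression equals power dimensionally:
Yes

The expression J/s has dimensions [L^2 M T^-3], which is exactly power [L^2 M T^-3].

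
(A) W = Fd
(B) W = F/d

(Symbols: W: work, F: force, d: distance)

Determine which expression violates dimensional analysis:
(B)

(A) W = Fd: LHS [L^2 M T^-2], RHS [L^2 M T^-2] ✓
(B) W = F/d: LHS [L^2 M T^-2], RHS [M T^-2] ✗

Expression (B) W = F/d is dimensionally incorrect.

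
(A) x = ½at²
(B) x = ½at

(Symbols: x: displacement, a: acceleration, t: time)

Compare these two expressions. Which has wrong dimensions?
(B)

(A) x = ½at²: LHS [L], RHS [L] ✓
(B) x = ½at: LHS [L], RHS [L T^-1] ✗

Expression (B) x = ½at is dimensionally incorrect.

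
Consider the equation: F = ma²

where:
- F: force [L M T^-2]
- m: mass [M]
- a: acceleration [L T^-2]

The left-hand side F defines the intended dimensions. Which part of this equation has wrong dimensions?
The right-hand side term ma²

F has dimensions [L M T^-2], but ma² has dimensions [L^2 M T^-4], so the term ma² is dimensionally wrong for F.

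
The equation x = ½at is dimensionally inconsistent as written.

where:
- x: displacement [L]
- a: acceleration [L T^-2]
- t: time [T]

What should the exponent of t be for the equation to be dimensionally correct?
The exponent of t should be 2: x = ½at^2

The LHS x has dimensions [L]; t has dimensions [T].
As written, the RHS ½at (exponent 1 on t) has dimensions [L T^-1], which does not match.
With exponent 2, the RHS ½at^2 has dimensions [L], matching the LHS.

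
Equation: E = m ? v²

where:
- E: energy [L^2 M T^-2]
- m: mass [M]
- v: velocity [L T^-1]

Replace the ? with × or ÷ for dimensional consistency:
multiplication (×): E = m × v²

E [L^2 M T^-2]; m [M]; v² [L^2 T^-2].
m × v² → [L^2 M T^-2] ✓
m ÷ v² → [L^-2 M T^2] ✗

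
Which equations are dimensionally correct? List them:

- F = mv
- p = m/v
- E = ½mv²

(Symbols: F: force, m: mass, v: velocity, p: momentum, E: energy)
Dimensionally correct: E = ½mv²
Dimensionally incorrect: F = mv, p = m/v
Ordered (correct first, then incorrect): E = ½mv², F = mv, p = m/v

- F = mv: LHS [L M T^-2], RHS [L M T^-1] → incorrect ✗
- p = m/v: LHS [L M T^-1], RHS [L^-1 M T] → incorrect ✗
- E = ½mv²: LHS [L^2 M T^-2], RHS [L^2 M T^-2] → correct ✓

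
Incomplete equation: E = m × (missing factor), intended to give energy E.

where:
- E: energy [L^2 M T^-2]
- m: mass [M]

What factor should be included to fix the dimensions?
v² (velocity squared), dimensions [L^2 T^-2]

E has dimensions [L^2 M T^-2] and m has dimensions [M].
The missing factor must have dimensions [L^2 M T^-2] / [M] = [L^2 T^-2], i.e. velocity squared (v²).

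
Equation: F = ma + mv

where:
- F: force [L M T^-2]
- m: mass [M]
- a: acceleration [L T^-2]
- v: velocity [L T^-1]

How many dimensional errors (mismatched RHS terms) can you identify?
1

LHS F: [L M T^-2]
- ma: [L M T^-2] ✓
- mv: [L M T^-1] ✗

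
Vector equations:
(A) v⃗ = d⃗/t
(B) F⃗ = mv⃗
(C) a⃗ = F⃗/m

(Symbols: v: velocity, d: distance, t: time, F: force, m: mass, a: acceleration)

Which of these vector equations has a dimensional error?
(B) F⃗ = mv⃗

(A) v⃗ = d⃗/t: LHS [L T^-1], RHS [L T^-1] ✓ — displacement (vector) divided by time (scalar)
(B) F⃗ = mv⃗: LHS [L M T^-2], RHS [L M T^-1] ✗ — mass times velocity is momentum, not force; should be ma⃗
(C) a⃗ = F⃗/m: LHS [L T^-2], RHS [L T^-2] ✓ — force (vector) divided by mass (scalar)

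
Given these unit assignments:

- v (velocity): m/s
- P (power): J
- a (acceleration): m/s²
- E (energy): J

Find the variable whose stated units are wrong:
P

The variable P (power) should have units W, not J.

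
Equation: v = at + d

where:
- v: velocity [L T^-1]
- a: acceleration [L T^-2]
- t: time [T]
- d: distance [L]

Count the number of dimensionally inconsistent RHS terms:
1

LHS v: [L T^-1]
- at: [L T^-1] ✓
- d: [L] ✗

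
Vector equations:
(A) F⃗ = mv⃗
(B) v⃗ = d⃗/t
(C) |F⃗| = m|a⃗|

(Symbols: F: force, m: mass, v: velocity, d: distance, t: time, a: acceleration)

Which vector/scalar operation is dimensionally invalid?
(A) F⃗ = mv⃗

(A) F⃗ = mv⃗: LHS [L M T^-2], RHS [L M T^-1] ✗ — mass times velocity is momentum, not force; should be ma⃗
(B) v⃗ = d⃗/t: LHS [L T^-1], RHS [L T^-1] ✓ — displacement (vector) divided by time (scalar)
(C) |F⃗| = m|a⃗|: LHS [L M T^-2], RHS [L M T^-2] ✓ — magnitudes of vectors are scalars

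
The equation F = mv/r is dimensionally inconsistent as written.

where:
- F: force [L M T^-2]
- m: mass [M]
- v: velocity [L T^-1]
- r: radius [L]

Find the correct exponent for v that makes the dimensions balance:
The exponent of v should be 2: F = mv^2/r

The LHS F has dimensions [L M T^-2]; v has dimensions [L T^-1].
As written, the RHS mv/r (exponent 1 on v) has dimensions [M T^-1], which does not match.
With exponent 2, the RHS mv^2/r has dimensions [L M T^-2], matching the LHS.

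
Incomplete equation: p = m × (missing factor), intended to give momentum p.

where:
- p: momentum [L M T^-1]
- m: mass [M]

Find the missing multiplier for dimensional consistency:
v (velocity), dimensions [L T^-1]

p has dimensions [L M T^-1] and m has dimensions [M].
The missing factor must have dimensions [L M T^-1] / [M] = [L T^-1], i.e. velocity (v).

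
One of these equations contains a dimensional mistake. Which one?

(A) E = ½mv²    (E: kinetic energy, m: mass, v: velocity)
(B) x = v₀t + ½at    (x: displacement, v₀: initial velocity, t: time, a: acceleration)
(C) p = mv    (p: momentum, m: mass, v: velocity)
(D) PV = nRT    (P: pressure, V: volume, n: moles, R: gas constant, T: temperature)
(B) x = v₀t + ½at

The equation (B) x = v₀t + ½at is dimensionally incorrect.

LHS (x): [L]
RHS terms:
  - v₀t: [L] ✓
  - ½at: [L T^-1] ✗ (does not match LHS)

The dimensions do not match. The other three equations balance.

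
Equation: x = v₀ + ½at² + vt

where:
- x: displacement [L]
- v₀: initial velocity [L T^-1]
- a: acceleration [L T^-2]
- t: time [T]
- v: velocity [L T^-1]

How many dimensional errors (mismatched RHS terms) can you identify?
1

LHS x: [L]
- v₀: [L T^-1] ✗
- ½at²: [L] ✓
- vt: [L] ✓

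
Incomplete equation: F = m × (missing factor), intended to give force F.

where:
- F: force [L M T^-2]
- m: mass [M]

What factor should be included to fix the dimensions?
a (acceleration), dimensions [L T^-2]

F has dimensions [L M T^-2] and m has dimensions [M].
The missing factor must have dimensions [L M T^-2] / [M] = [L T^-2], i.e. acceleration (a).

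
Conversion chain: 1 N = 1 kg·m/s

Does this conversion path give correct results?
The chain is incorrect (it contains an error).

Incorrect: Newton is kg·m/s², not kg·m/s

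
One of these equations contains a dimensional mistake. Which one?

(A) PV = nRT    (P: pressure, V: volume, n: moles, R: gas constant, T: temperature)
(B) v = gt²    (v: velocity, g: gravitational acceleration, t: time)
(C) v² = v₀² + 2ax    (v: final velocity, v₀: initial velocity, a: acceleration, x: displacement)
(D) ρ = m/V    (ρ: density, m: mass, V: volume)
(B) v = gt²

The equation (B) v = gt² is dimensionally incorrect.

LHS (v): [L T^-1]
RHS (gt²): [L] ✗

The dimensions do not match. The other three equations balance.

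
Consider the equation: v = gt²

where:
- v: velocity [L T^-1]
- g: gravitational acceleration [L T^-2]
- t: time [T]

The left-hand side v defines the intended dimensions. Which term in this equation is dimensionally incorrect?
The right-hand side term gt²

v has dimensions [L T^-1], but gt² has dimensions [L], so the term gt² is dimensionally wrong for v.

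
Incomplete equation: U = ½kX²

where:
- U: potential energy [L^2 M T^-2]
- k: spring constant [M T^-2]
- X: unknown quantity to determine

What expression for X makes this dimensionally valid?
X = x (displacement), dimensions [L]

U has dimensions [L^2 M T^-2]; the rest of the RHS (½k) has dimensions [M T^-2].
So X² must have dimensions [L^2], i.e. X has dimensions [L] — X = x (displacement).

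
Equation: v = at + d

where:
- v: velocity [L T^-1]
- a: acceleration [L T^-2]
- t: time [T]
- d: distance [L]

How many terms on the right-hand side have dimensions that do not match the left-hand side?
1

LHS v: [L T^-1]
- at: [L T^-1] ✓
- d: [L] ✗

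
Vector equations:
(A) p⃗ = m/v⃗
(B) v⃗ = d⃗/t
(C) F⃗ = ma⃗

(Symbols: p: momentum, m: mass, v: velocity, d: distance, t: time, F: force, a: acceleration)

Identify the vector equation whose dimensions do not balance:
(A) p⃗ = m/v⃗

(A) p⃗ = m/v⃗: LHS [L M T^-1], RHS [L^-1 M T] ✗ — momentum is mass times velocity; should be mv⃗ (and division by a vector is undefined)
(B) v⃗ = d⃗/t: LHS [L T^-1], RHS [L T^-1] ✓ — displacement (vector) divided by time (scalar)
(C) F⃗ = ma⃗: LHS [L M T^-2], RHS [L M T^-2] ✓ — Force and acceleration are vectors, mass is a scalar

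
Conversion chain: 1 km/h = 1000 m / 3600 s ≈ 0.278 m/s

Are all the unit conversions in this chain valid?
The chain is correct (no errors).

Correct: 1 km = 1000 m, 1 h = 3600 s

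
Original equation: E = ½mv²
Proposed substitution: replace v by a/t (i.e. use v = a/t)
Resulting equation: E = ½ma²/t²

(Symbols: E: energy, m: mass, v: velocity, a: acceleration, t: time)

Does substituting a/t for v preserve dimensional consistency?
No

[v] = [L T^-1] and [a/t] = [L T^-3]. These differ, so the substitution replaces a quantity by one of different dimensions and the result E = ½ma²/t² has LHS [L^2 M T^-2] vs RHS [L^2 M T^-6] — inconsistent.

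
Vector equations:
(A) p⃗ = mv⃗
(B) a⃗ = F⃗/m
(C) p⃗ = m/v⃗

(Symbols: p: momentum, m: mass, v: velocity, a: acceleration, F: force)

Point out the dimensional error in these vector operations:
(C) p⃗ = m/v⃗

(A) p⃗ = mv⃗: LHS [L M T^-1], RHS [L M T^-1] ✓ — mass (scalar) times velocity (vector)
(B) a⃗ = F⃗/m: LHS [L T^-2], RHS [L T^-2] ✓ — force (vector) divided by mass (scalar)
(C) p⃗ = m/v⃗: LHS [L M T^-1], RHS [L^-1 M T] ✗ — momentum is mass times velocity; should be mv⃗ (and division by a vector is undefined)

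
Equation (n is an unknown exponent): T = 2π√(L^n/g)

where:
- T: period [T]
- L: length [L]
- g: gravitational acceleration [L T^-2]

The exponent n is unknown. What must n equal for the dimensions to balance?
n = 1

T has dimensions [T]; L has dimensions [L].
With n = 1: 2π√(L^1/g) has dimensions [T], matching the LHS ✓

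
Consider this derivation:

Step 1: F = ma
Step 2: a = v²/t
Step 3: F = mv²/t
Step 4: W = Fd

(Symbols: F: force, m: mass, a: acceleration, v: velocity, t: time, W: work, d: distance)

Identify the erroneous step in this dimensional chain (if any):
Step 2

Step 1: F = ma → LHS [L M T^-2], RHS [L M T^-2] ✓
Step 2: a = v²/t → LHS [L T^-2], RHS [L^2 T^-3] ✗

The first dimensional inconsistency appears in step 2: a = v²/t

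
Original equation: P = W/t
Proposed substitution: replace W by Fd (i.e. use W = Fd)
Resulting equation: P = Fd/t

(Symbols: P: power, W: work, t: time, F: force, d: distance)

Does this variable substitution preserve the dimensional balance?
Yes

[W] = [L^2 M T^-2] and [Fd] = [L^2 M T^-2]. These match, so the substitution replaces a quantity by one of the same dimensions and the result P = Fd/t has LHS [L^2 M T^-3] vs RHS [L^2 M T^-3] — still consistent.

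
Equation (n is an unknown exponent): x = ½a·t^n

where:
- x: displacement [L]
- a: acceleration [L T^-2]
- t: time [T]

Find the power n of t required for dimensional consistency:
n = 2

x has dimensions [L]; t has dimensions [T].
The rest of the RHS has dimensions [L T^-2], so t^n must supply [T^2].
With n = 2: ½a·t^2 has dimensions [L], matching the LHS ✓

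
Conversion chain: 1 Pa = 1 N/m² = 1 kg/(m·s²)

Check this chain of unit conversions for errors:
The chain is correct (no errors).

Correct: Pascal is Newton per square meter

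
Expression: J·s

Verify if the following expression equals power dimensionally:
No

The expression J·s has dimensions [L^2 M T^-1], but power has dimensions [L^2 M T^-3].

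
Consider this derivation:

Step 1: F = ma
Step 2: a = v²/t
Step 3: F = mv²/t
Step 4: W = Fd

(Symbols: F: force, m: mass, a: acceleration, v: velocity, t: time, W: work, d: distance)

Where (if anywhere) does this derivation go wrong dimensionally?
Step 2

Step 1: F = ma → LHS [L M T^-2], RHS [L M T^-2] ✓
Step 2: a = v²/t → LHS [L T^-2], RHS [L^2 T^-3] ✗

The first dimensional inconsistency appears in step 2: a = v²/t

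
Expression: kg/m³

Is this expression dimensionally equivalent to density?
Yes

The expression kg/m³ has dimensions [L^-3 M], which is exactly density [L^-3 M].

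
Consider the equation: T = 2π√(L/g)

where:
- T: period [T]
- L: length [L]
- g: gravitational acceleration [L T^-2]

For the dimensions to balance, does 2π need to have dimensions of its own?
No

T has dimensions [T] and √(L/g) already has dimensions [T], so the equation balances without 2π contributing any dimensions. 2π is a pure (dimensionless) number; changing or removing it would not affect dimensional consistency.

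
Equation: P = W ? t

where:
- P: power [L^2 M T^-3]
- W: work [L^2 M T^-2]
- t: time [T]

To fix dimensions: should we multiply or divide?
division (÷): P = W ÷ t

P [L^2 M T^-3]; W [L^2 M T^-2]; t [T].
W × t → [L^2 M T^-1] ✗
W ÷ t → [L^2 M T^-3] ✓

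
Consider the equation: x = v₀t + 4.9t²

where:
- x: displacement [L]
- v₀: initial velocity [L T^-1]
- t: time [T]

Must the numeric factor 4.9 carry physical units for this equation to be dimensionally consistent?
Yes

x has dimensions [L], while t² alone has dimensions [T^2]. For the equation to balance, the factor 4.9 must carry dimensions [L T^-2] — it is a dimensional constant (a numerical value of a physical quantity with its units suppressed), not a pure number.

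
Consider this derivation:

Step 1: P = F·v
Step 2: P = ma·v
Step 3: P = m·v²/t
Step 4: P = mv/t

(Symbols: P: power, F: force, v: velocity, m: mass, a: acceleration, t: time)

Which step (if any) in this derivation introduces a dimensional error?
Step 4

Step 1: P = F·v → LHS [L^2 M T^-3], RHS [L^2 M T^-3] ✓
Step 2: P = ma·v → LHS [L^2 M T^-3], RHS [L^2 M T^-3] ✓
Step 3: P = m·v²/t → LHS [L^2 M T^-3], RHS [L^2 M T^-3] ✓
Step 4: P = mv/t → LHS [L^2 M T^-3], RHS [L M T^-2] ✗

The first dimensional inconsistency appears in step 4: P = mv/t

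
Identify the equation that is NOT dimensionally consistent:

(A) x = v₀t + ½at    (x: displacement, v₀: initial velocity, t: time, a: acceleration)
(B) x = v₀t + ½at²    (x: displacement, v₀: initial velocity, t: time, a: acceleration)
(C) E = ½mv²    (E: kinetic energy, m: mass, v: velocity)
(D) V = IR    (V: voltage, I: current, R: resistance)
(A) x = v₀t + ½at

The equation (A) x = v₀t + ½at is dimensionally incorrect.

LHS (x): [L]
RHS terms:
  - v₀t: [L] ✓
  - ½at: [L T^-1] ✗ (does not match LHS)

The dimensions do not match. The other three equations balance.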